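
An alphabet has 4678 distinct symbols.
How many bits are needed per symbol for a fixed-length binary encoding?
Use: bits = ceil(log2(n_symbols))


log2(4678) = 12.1917
Bracket: 2^12 = 4096 < 4678 <= 2^13 = 8192
So ceil(log2(4678)) = 13

bits = ceil(log2(4678)) = ceil(12.1917) = 13 bits


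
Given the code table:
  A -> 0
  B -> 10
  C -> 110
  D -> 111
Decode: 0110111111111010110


Decoding:
0 -> A
110 -> C
111 -> D
111 -> D
111 -> D
0 -> A
10 -> B
110 -> C


Result: ACDDDABC


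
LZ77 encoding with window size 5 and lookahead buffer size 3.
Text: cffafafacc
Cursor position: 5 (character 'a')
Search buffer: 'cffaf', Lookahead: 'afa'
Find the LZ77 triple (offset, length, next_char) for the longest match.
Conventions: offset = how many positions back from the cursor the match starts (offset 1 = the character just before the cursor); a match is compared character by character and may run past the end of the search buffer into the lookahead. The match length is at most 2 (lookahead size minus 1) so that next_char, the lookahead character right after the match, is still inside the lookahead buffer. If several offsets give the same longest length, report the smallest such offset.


Try each offset into the search buffer:
  offset=1 (pos 4, char 'f'): match length 0
  offset=2 (pos 3, char 'a'): match length 2
  offset=3 (pos 2, char 'f'): match length 0
  offset=4 (pos 1, char 'f'): match length 0
  offset=5 (pos 0, char 'c'): match length 0
Longest match has length 2 at offset 2.
next_char = character at position 5 + 2 = 7 -> 'a'

Best match: offset=2, length=2 (matching 'af' starting at position 3)
LZ77 triple: (2, 2, 'a')


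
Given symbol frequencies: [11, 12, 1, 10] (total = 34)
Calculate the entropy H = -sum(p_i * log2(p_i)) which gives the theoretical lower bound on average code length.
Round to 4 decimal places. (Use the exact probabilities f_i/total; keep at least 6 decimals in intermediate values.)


Per-symbol terms -p_i * log2(p_i) with p_i = f_i/34:
  p = 11/34 = 0.323529: log2(p) = -1.628031, -p*log2(p) = 0.526716
  p = 12/34 = 0.352941: log2(p) = -1.502500, -p*log2(p) = 0.530294
  p = 1/34 = 0.029412: log2(p) = -5.087463, -p*log2(p) = 0.149631
  p = 10/34 = 0.294118: log2(p) = -1.765535, -p*log2(p) = 0.519275
H = 0.526716 + 0.530294 + 0.149631 + 0.519275 = 1.725916

H = 1.7259 bits/symbol


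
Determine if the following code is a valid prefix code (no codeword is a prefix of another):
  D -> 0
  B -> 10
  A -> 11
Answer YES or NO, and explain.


Checking each pair (does one codeword prefix another?):
  D='0' vs B='10': no prefix
  D='0' vs A='11': no prefix
  B='10' vs D='0': no prefix
  B='10' vs A='11': no prefix
  A='11' vs D='0': no prefix
  A='11' vs B='10': no prefix
No violation found over all pairs.

YES -- this is a valid prefix code. No codeword is a prefix of any other codeword.


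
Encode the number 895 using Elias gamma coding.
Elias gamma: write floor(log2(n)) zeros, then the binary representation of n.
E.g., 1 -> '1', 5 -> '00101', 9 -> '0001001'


num_bits = floor(log2(895)) + 1 = 10
leading_zeros = num_bits - 1 = 9
binary(895) = 1101111111

Elias gamma(895) = '000000000' + '1101111111' = 0000000001101111111 (19 bits)


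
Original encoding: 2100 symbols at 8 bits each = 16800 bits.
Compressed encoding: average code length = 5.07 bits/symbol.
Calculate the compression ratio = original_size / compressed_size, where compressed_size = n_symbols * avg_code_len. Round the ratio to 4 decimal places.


original_size = n_symbols * orig_bits = 2100 * 8 = 16800 bits
compressed_size = n_symbols * avg_code_len = 2100 * 5.07 = 10647.0 bits
ratio = original_size / compressed_size = 16800 / 10647.0 = 1.5779

Compression ratio = 1.5779


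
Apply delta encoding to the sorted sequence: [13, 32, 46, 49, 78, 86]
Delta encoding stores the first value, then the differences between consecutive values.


First value: 13
Deltas:
  32 - 13 = 19
  46 - 32 = 14
  49 - 46 = 3
  78 - 49 = 29
  86 - 78 = 8


Delta encoded: [13, 19, 14, 3, 29, 8]


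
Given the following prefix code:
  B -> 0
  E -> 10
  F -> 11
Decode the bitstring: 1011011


Decoding step by step:
Bits 10 -> E
Bits 11 -> F
Bits 0 -> B
Bits 11 -> F


Decoded message: EFBF


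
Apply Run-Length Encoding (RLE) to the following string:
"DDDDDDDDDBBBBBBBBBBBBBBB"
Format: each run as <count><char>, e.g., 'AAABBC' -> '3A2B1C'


Scanning runs left to right:
  i=0: run of 'D' x 9 -> '9D'
  i=9: run of 'B' x 15 -> '15B'

RLE = 9D15B


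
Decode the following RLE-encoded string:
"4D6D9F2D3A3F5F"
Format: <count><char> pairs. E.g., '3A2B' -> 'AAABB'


Expanding each <count><char> pair:
  4D -> 'DDDD'
  6D -> 'DDDDDD'
  9F -> 'FFFFFFFFF'
  2D -> 'DD'
  3A -> 'AAA'
  3F -> 'FFF'
  5F -> 'FFFFF'

Decoded = DDDDDDDDDDFFFFFFFFFDDAAAFFFFFFFF


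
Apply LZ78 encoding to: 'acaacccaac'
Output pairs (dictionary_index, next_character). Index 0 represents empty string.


LZ78 encoding steps:
Dictionary: {0: ''}
Step 1: w='' (idx 0), next='a' -> output (0, 'a'), add 'a' as idx 1
Step 2: w='' (idx 0), next='c' -> output (0, 'c'), add 'c' as idx 2
Step 3: w='a' (idx 1), next='a' -> output (1, 'a'), add 'aa' as idx 3
Step 4: w='c' (idx 2), next='c' -> output (2, 'c'), add 'cc' as idx 4
Step 5: w='c' (idx 2), next='a' -> output (2, 'a'), add 'ca' as idx 5
Step 6: w='a' (idx 1), next='c' -> output (1, 'c'), add 'ac' as idx 6


Encoded: [(0, 'a'), (0, 'c'), (1, 'a'), (2, 'c'), (2, 'a'), (1, 'c')]


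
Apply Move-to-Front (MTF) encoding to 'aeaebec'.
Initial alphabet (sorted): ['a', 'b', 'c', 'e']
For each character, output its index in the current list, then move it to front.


MTF encoding:
'a': index 0 in ['a', 'b', 'c', 'e'] -> ['a', 'b', 'c', 'e']
'e': index 3 in ['a', 'b', 'c', 'e'] -> ['e', 'a', 'b', 'c']
'a': index 1 in ['e', 'a', 'b', 'c'] -> ['a', 'e', 'b', 'c']
'e': index 1 in ['a', 'e', 'b', 'c'] -> ['e', 'a', 'b', 'c']
'b': index 2 in ['e', 'a', 'b', 'c'] -> ['b', 'e', 'a', 'c']
'e': index 1 in ['b', 'e', 'a', 'c'] -> ['e', 'b', 'a', 'c']
'c': index 3 in ['e', 'b', 'a', 'c'] -> ['c', 'e', 'b', 'a']


Output: [0, 3, 1, 1, 2, 1, 3]


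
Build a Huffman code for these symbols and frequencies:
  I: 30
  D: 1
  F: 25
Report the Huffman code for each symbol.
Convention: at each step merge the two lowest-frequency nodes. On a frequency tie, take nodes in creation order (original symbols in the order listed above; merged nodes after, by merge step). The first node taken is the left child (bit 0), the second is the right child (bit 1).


Huffman tree construction:
Step 1: Merge D(1) + F(25) = 26
Step 2: Merge (D+F)(26) + I(30) = 56
Read each symbol's code off the tree from the root (left child = 0, right child = 1).

Codes:
  I: 1 (length 1)
  D: 00 (length 2)
  F: 01 (length 2)
Average code length: 82/56 = 1.4643 bits/symbol


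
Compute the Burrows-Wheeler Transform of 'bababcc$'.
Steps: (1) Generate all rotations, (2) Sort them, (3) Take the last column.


Rotations (sorted):
  0: $bababcc -> last char: c
  1: ababcc$b -> last char: b
  2: abcc$bab -> last char: b
  3: bababcc$ -> last char: $
  4: babcc$ba -> last char: a
  5: bcc$baba -> last char: a
  6: c$bababc -> last char: c
  7: cc$babab -> last char: b


BWT = cbb$aacb


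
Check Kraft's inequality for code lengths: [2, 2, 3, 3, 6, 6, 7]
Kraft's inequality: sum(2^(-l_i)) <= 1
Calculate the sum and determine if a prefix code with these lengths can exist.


Sum = 2^(-2) + 2^(-2) + 2^(-3) + 2^(-3) + 2^(-6) + 2^(-6) + 2^(-7)
    = 0.25 + 0.25 + 0.125 + 0.125 + 0.015625 + 0.015625 + 0.0078125
    = 101/128 = 0.7890625
Since 0.7890625 <= 1, Kraft's inequality IS satisfied.
A prefix code with these lengths CAN exist.

Kraft sum = 0.7890625. Satisfied.


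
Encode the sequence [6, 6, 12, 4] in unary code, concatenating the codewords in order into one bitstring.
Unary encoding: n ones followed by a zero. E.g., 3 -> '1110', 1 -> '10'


Encode each number as n ones followed by a terminating 0:
  6 -> 1111110 (7 bits)
  6 -> 1111110 (7 bits)
  12 -> 1111111111110 (13 bits)
  4 -> 11110 (5 bits)
Total length = 7 + 7 + 13 + 5 = 32 bits.

Unary([6, 6, 12, 4]) = 11111101111110111111111111011110 (32 bits)


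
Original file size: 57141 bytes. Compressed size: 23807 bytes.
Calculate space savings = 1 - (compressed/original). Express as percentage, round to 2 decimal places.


ratio = compressed/original = 23807/57141 = 0.416636
savings = 1 - ratio = 1 - 0.416636 = 0.583364
as a percentage: 0.583364 * 100 = 58.34%

Space savings = 1 - 23807/57141 = 58.34%


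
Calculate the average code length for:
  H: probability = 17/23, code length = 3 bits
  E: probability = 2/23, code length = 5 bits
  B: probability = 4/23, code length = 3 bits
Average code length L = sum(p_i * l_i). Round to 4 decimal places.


Weighted contributions p_i * l_i:
  H: (17/23) * 3 = 51/23
  E: (2/23) * 5 = 10/23
  B: (4/23) * 3 = 12/23
Sum = (51 + 10 + 12)/23 = 73/23

L = 73/23 = 3.1739 bits/symbol


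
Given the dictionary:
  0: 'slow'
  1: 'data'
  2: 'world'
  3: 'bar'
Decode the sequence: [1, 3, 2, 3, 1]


Look up each index in the dictionary:
  1 -> 'data'
  3 -> 'bar'
  2 -> 'world'
  3 -> 'bar'
  1 -> 'data'

Decoded: "data bar world bar data"


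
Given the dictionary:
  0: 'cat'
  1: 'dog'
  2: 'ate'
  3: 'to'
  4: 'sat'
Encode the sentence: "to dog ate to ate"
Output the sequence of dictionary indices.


Look up each word in the dictionary:
  'to' -> 3
  'dog' -> 1
  'ate' -> 2
  'to' -> 3
  'ate' -> 2

Encoded: [3, 1, 2, 3, 2]


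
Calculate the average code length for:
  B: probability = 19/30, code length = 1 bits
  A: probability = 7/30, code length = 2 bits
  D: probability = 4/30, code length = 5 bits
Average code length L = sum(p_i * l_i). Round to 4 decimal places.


Weighted contributions p_i * l_i:
  B: (19/30) * 1 = 19/30
  A: (7/30) * 2 = 14/30
  D: (4/30) * 5 = 20/30
Sum = (19 + 14 + 20)/30 = 53/30

L = 53/30 = 1.7667 bits/symbol


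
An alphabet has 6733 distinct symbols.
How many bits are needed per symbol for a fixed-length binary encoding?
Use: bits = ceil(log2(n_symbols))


log2(6733) = 12.717
Bracket: 2^12 = 4096 < 6733 <= 2^13 = 8192
So ceil(log2(6733)) = 13

bits = ceil(log2(6733)) = ceil(12.717) = 13 bits


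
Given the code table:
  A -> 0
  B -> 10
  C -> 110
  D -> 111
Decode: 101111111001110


Decoding:
10 -> B
111 -> D
111 -> D
10 -> B
0 -> A
111 -> D
0 -> A


Result: BDDBADA


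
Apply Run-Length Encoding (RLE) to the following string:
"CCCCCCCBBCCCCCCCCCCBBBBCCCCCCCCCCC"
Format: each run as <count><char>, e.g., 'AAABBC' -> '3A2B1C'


Scanning runs left to right:
  i=0: run of 'C' x 7 -> '7C'
  i=7: run of 'B' x 2 -> '2B'
  i=9: run of 'C' x 10 -> '10C'
  i=19: run of 'B' x 4 -> '4B'
  i=23: run of 'C' x 11 -> '11C'

RLE = 7C2B10C4B11C


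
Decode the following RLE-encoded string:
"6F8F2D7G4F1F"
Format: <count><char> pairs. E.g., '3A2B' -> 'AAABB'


Expanding each <count><char> pair:
  6F -> 'FFFFFF'
  8F -> 'FFFFFFFF'
  2D -> 'DD'
  7G -> 'GGGGGGG'
  4F -> 'FFFF'
  1F -> 'F'

Decoded = FFFFFFFFFFFFFFDDGGGGGGGFFFFF


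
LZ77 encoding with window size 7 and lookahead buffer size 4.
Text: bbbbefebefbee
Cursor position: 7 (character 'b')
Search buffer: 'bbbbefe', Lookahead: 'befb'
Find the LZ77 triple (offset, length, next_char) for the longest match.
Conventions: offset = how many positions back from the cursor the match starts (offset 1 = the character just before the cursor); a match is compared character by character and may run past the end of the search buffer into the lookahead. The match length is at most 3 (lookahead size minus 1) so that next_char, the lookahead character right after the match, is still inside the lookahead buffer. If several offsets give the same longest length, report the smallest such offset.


Try each offset into the search buffer:
  offset=1 (pos 6, char 'e'): match length 0
  offset=2 (pos 5, char 'f'): match length 0
  offset=3 (pos 4, char 'e'): match length 0
  offset=4 (pos 3, char 'b'): match length 3
  offset=5 (pos 2, char 'b'): match length 1
  offset=6 (pos 1, char 'b'): match length 1
  offset=7 (pos 0, char 'b'): match length 1
Longest match has length 3 at offset 4.
next_char = character at position 7 + 3 = 10 -> 'b'

Best match: offset=4, length=3 (matching 'bef' starting at position 3)
LZ77 triple: (4, 3, 'b')


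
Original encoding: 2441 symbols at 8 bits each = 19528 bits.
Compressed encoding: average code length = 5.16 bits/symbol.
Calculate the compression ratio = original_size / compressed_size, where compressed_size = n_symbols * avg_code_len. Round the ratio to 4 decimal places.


original_size = n_symbols * orig_bits = 2441 * 8 = 19528 bits
compressed_size = n_symbols * avg_code_len = 2441 * 5.16 = 12595.56 bits
ratio = original_size / compressed_size = 19528 / 12595.56 = 1.5504

Compression ratio = 1.5504


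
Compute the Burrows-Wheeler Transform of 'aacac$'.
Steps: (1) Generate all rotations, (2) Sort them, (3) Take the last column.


Rotations (sorted):
  0: $aacac -> last char: c
  1: aacac$ -> last char: $
  2: ac$aac -> last char: c
  3: acac$a -> last char: a
  4: c$aaca -> last char: a
  5: cac$aa -> last char: a


BWT = c$caaa


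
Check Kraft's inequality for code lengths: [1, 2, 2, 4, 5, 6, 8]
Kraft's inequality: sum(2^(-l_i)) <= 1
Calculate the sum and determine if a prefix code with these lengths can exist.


Sum = 2^(-1) + 2^(-2) + 2^(-2) + 2^(-4) + 2^(-5) + 2^(-6) + 2^(-8)
    = 0.5 + 0.25 + 0.25 + 0.0625 + 0.03125 + 0.015625 + 0.00390625
    = 285/256 = 1.11328125
Since 1.11328125 > 1, Kraft's inequality is NOT satisfied.
A prefix code with these lengths CANNOT exist.

Kraft sum = 1.11328125. Not satisfied.


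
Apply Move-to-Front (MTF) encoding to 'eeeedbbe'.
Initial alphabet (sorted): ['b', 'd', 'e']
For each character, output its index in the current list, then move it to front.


MTF encoding:
'e': index 2 in ['b', 'd', 'e'] -> ['e', 'b', 'd']
'e': index 0 in ['e', 'b', 'd'] -> ['e', 'b', 'd']
'e': index 0 in ['e', 'b', 'd'] -> ['e', 'b', 'd']
'e': index 0 in ['e', 'b', 'd'] -> ['e', 'b', 'd']
'd': index 2 in ['e', 'b', 'd'] -> ['d', 'e', 'b']
'b': index 2 in ['d', 'e', 'b'] -> ['b', 'd', 'e']
'b': index 0 in ['b', 'd', 'e'] -> ['b', 'd', 'e']
'e': index 2 in ['b', 'd', 'e'] -> ['e', 'b', 'd']


Output: [2, 0, 0, 0, 2, 2, 0, 2]


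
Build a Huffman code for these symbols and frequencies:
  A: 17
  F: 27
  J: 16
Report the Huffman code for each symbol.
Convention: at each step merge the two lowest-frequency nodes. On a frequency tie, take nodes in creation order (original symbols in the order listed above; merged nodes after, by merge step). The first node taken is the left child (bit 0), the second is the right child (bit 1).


Huffman tree construction:
Step 1: Merge J(16) + A(17) = 33
Step 2: Merge F(27) + (J+A)(33) = 60
Read each symbol's code off the tree from the root (left child = 0, right child = 1).

Codes:
  A: 11 (length 2)
  F: 0 (length 1)
  J: 10 (length 2)
Average code length: 93/60 = 1.5500 bits/symbol


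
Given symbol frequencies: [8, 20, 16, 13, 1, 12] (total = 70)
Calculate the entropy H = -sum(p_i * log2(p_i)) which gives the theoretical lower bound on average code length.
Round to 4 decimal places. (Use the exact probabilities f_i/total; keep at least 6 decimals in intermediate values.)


Per-symbol terms -p_i * log2(p_i) with p_i = f_i/70:
  p = 8/70 = 0.114286: log2(p) = -3.129283, -p*log2(p) = 0.357632
  p = 20/70 = 0.285714: log2(p) = -1.807355, -p*log2(p) = 0.516387
  p = 16/70 = 0.228571: log2(p) = -2.129283, -p*log2(p) = 0.486693
  p = 13/70 = 0.185714: log2(p) = -2.428843, -p*log2(p) = 0.451071
  p = 1/70 = 0.014286: log2(p) = -6.129283, -p*log2(p) = 0.087561
  p = 12/70 = 0.171429: log2(p) = -2.544321, -p*log2(p) = 0.436169
H = 0.357632 + 0.516387 + 0.486693 + 0.451071 + 0.087561 + 0.436169 = 2.335513

H = 2.3355 bits/symbol


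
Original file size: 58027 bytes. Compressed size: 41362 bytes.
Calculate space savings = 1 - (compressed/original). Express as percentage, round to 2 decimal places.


ratio = compressed/original = 41362/58027 = 0.712806
savings = 1 - ratio = 1 - 0.712806 = 0.287194
as a percentage: 0.287194 * 100 = 28.72%

Space savings = 1 - 41362/58027 = 28.72%


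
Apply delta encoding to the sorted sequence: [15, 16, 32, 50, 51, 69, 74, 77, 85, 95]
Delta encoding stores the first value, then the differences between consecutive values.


First value: 15
Deltas:
  16 - 15 = 1
  32 - 16 = 16
  50 - 32 = 18
  51 - 50 = 1
  69 - 51 = 18
  74 - 69 = 5
  77 - 74 = 3
  85 - 77 = 8
  95 - 85 = 10


Delta encoded: [15, 1, 16, 18, 1, 18, 5, 3, 8, 10]


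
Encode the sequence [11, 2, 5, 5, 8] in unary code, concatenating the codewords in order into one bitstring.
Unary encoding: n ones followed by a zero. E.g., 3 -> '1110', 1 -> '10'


Encode each number as n ones followed by a terminating 0:
  11 -> 111111111110 (12 bits)
  2 -> 110 (3 bits)
  5 -> 111110 (6 bits)
  5 -> 111110 (6 bits)
  8 -> 111111110 (9 bits)
Total length = 12 + 3 + 6 + 6 + 9 = 36 bits.

Unary([11, 2, 5, 5, 8]) = 111111111110110111110111110111111110 (36 bits)


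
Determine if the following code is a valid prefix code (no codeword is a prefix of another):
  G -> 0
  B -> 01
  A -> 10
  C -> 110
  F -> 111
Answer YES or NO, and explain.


Checking each pair (does one codeword prefix another?):
  G='0' vs B='01': prefix -- VIOLATION

NO -- this is NOT a valid prefix code. G (0) is a prefix of B (01).


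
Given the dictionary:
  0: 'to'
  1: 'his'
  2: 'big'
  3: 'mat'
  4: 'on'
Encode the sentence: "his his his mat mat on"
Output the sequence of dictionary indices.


Look up each word in the dictionary:
  'his' -> 1
  'his' -> 1
  'his' -> 1
  'mat' -> 3
  'mat' -> 3
  'on' -> 4

Encoded: [1, 1, 1, 3, 3, 4]


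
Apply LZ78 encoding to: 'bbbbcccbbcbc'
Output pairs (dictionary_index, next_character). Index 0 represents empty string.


LZ78 encoding steps:
Dictionary: {0: ''}
Step 1: w='' (idx 0), next='b' -> output (0, 'b'), add 'b' as idx 1
Step 2: w='b' (idx 1), next='b' -> output (1, 'b'), add 'bb' as idx 2
Step 3: w='b' (idx 1), next='c' -> output (1, 'c'), add 'bc' as idx 3
Step 4: w='' (idx 0), next='c' -> output (0, 'c'), add 'c' as idx 4
Step 5: w='c' (idx 4), next='b' -> output (4, 'b'), add 'cb' as idx 5
Step 6: w='bc' (idx 3), next='b' -> output (3, 'b'), add 'bcb' as idx 6
Step 7: w='c' (idx 4), end of input -> output (4, '')


Encoded: [(0, 'b'), (1, 'b'), (1, 'c'), (0, 'c'), (4, 'b'), (3, 'b'), (4, '')]


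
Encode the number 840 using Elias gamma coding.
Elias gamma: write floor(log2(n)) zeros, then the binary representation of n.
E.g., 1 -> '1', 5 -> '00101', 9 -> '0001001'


num_bits = floor(log2(840)) + 1 = 10
leading_zeros = num_bits - 1 = 9
binary(840) = 1101001000

Elias gamma(840) = '000000000' + '1101001000' = 0000000001101001000 (19 bits)


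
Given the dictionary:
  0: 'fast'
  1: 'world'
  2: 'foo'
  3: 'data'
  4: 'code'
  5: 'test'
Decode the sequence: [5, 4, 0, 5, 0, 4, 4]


Look up each index in the dictionary:
  5 -> 'test'
  4 -> 'code'
  0 -> 'fast'
  5 -> 'test'
  0 -> 'fast'
  4 -> 'code'
  4 -> 'code'

Decoded: "test code fast test fast code code"


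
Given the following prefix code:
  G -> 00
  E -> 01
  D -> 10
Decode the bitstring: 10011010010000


Decoding step by step:
Bits 10 -> D
Bits 01 -> E
Bits 10 -> D
Bits 10 -> D
Bits 01 -> E
Bits 00 -> G
Bits 00 -> G


Decoded message: DEDDEGG


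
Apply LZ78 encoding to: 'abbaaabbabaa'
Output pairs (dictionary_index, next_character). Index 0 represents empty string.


LZ78 encoding steps:
Dictionary: {0: ''}
Step 1: w='' (idx 0), next='a' -> output (0, 'a'), add 'a' as idx 1
Step 2: w='' (idx 0), next='b' -> output (0, 'b'), add 'b' as idx 2
Step 3: w='b' (idx 2), next='a' -> output (2, 'a'), add 'ba' as idx 3
Step 4: w='a' (idx 1), next='a' -> output (1, 'a'), add 'aa' as idx 4
Step 5: w='b' (idx 2), next='b' -> output (2, 'b'), add 'bb' as idx 5
Step 6: w='a' (idx 1), next='b' -> output (1, 'b'), add 'ab' as idx 6
Step 7: w='aa' (idx 4), end of input -> output (4, '')


Encoded: [(0, 'a'), (0, 'b'), (2, 'a'), (1, 'a'), (2, 'b'), (1, 'b'), (4, '')]


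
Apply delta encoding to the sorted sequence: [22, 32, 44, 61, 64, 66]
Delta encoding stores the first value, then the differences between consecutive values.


First value: 22
Deltas:
  32 - 22 = 10
  44 - 32 = 12
  61 - 44 = 17
  64 - 61 = 3
  66 - 64 = 2


Delta encoded: [22, 10, 12, 17, 3, 2]


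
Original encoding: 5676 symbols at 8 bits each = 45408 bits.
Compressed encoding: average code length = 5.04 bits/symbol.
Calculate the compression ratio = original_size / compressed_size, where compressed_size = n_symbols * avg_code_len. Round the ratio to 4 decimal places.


original_size = n_symbols * orig_bits = 5676 * 8 = 45408 bits
compressed_size = n_symbols * avg_code_len = 5676 * 5.04 = 28607.04 bits
ratio = original_size / compressed_size = 45408 / 28607.04 = 1.5873

Compression ratio = 1.5873


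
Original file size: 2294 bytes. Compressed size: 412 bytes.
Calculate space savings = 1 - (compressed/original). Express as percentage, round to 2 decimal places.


ratio = compressed/original = 412/2294 = 0.179599
savings = 1 - ratio = 1 - 0.179599 = 0.820401
as a percentage: 0.820401 * 100 = 82.04%

Space savings = 1 - 412/2294 = 82.04%


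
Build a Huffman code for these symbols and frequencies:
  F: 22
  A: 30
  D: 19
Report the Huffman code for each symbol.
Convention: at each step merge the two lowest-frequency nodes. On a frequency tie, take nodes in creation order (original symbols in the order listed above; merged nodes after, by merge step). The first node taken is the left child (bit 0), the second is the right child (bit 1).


Huffman tree construction:
Step 1: Merge D(19) + F(22) = 41
Step 2: Merge A(30) + (D+F)(41) = 71
Read each symbol's code off the tree from the root (left child = 0, right child = 1).

Codes:
  F: 11 (length 2)
  A: 0 (length 1)
  D: 10 (length 2)
Average code length: 112/71 = 1.5775 bits/symbol


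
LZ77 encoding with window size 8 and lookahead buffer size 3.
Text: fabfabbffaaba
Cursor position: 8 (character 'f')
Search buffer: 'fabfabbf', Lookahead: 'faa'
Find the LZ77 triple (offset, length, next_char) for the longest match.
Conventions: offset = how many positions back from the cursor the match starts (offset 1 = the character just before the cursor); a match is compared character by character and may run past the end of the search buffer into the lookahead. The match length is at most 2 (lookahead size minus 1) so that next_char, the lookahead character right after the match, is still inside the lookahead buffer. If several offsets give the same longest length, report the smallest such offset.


Try each offset into the search buffer:
  offset=1 (pos 7, char 'f'): match length 1
  offset=2 (pos 6, char 'b'): match length 0
  offset=3 (pos 5, char 'b'): match length 0
  offset=4 (pos 4, char 'a'): match length 0
  offset=5 (pos 3, char 'f'): match length 2
  offset=6 (pos 2, char 'b'): match length 0
  offset=7 (pos 1, char 'a'): match length 0
  offset=8 (pos 0, char 'f'): match length 2
Longest match has length 2, found at offsets 5, 8; take the smallest, offset 5.
next_char = character at position 8 + 2 = 10 -> 'a'

Best match: offset=5, length=2 (matching 'fa' starting at position 3)
LZ77 triple: (5, 2, 'a')


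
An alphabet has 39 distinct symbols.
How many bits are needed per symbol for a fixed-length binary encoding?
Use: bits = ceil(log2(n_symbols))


log2(39) = 5.2854
Bracket: 2^5 = 32 < 39 <= 2^6 = 64
So ceil(log2(39)) = 6

bits = ceil(log2(39)) = ceil(5.2854) = 6 bits


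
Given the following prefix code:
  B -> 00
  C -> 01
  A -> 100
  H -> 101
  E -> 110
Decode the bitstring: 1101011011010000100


Decoding step by step:
Bits 110 -> E
Bits 101 -> H
Bits 101 -> H
Bits 101 -> H
Bits 00 -> B
Bits 00 -> B
Bits 100 -> A


Decoded message: EHHHBBA


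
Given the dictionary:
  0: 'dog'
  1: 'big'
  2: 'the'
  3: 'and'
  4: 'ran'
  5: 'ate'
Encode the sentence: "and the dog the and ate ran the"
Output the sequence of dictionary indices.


Look up each word in the dictionary:
  'and' -> 3
  'the' -> 2
  'dog' -> 0
  'the' -> 2
  'and' -> 3
  'ate' -> 5
  'ran' -> 4
  'the' -> 2

Encoded: [3, 2, 0, 2, 3, 5, 4, 2]


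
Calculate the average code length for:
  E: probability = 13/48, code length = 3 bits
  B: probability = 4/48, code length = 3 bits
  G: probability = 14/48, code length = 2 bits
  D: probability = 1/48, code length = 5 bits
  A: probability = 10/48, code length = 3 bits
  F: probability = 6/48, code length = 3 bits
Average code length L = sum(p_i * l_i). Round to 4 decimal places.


Weighted contributions p_i * l_i:
  E: (13/48) * 3 = 39/48
  B: (4/48) * 3 = 12/48
  G: (14/48) * 2 = 28/48
  D: (1/48) * 5 = 5/48
  A: (10/48) * 3 = 30/48
  F: (6/48) * 3 = 18/48
Sum = (39 + 12 + 28 + 5 + 30 + 18)/48 = 132/48

L = 132/48 = 2.7500 bits/symbol


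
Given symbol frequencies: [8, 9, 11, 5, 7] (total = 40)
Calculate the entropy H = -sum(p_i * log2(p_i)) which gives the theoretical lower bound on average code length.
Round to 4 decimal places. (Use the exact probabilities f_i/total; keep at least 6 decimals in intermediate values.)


Per-symbol terms -p_i * log2(p_i) with p_i = f_i/40:
  p = 8/40 = 0.200000: log2(p) = -2.321928, -p*log2(p) = 0.464386
  p = 9/40 = 0.225000: log2(p) = -2.152003, -p*log2(p) = 0.484201
  p = 11/40 = 0.275000: log2(p) = -1.862496, -p*log2(p) = 0.512187
  p = 5/40 = 0.125000: log2(p) = -3.000000, -p*log2(p) = 0.375000
  p = 7/40 = 0.175000: log2(p) = -2.514573, -p*log2(p) = 0.440050
H = 0.464386 + 0.484201 + 0.512187 + 0.375000 + 0.440050 = 2.275824

H = 2.2758 bits/symbol


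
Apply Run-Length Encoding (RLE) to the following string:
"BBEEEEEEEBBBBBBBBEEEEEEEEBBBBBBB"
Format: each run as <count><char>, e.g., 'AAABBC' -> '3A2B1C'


Scanning runs left to right:
  i=0: run of 'B' x 2 -> '2B'
  i=2: run of 'E' x 7 -> '7E'
  i=9: run of 'B' x 8 -> '8B'
  i=17: run of 'E' x 8 -> '8E'
  i=25: run of 'B' x 7 -> '7B'

RLE = 2B7E8B8E7B


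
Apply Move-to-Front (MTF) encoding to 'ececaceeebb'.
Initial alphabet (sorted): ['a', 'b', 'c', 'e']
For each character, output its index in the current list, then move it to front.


MTF encoding:
'e': index 3 in ['a', 'b', 'c', 'e'] -> ['e', 'a', 'b', 'c']
'c': index 3 in ['e', 'a', 'b', 'c'] -> ['c', 'e', 'a', 'b']
'e': index 1 in ['c', 'e', 'a', 'b'] -> ['e', 'c', 'a', 'b']
'c': index 1 in ['e', 'c', 'a', 'b'] -> ['c', 'e', 'a', 'b']
'a': index 2 in ['c', 'e', 'a', 'b'] -> ['a', 'c', 'e', 'b']
'c': index 1 in ['a', 'c', 'e', 'b'] -> ['c', 'a', 'e', 'b']
'e': index 2 in ['c', 'a', 'e', 'b'] -> ['e', 'c', 'a', 'b']
'e': index 0 in ['e', 'c', 'a', 'b'] -> ['e', 'c', 'a', 'b']
'e': index 0 in ['e', 'c', 'a', 'b'] -> ['e', 'c', 'a', 'b']
'b': index 3 in ['e', 'c', 'a', 'b'] -> ['b', 'e', 'c', 'a']
'b': index 0 in ['b', 'e', 'c', 'a'] -> ['b', 'e', 'c', 'a']


Output: [3, 3, 1, 1, 2, 1, 2, 0, 0, 3, 0]


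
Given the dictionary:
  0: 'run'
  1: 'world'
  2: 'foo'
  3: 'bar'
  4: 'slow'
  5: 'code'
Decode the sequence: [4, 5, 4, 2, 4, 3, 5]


Look up each index in the dictionary:
  4 -> 'slow'
  5 -> 'code'
  4 -> 'slow'
  2 -> 'foo'
  4 -> 'slow'
  3 -> 'bar'
  5 -> 'code'

Decoded: "slow code slow foo slow bar code"


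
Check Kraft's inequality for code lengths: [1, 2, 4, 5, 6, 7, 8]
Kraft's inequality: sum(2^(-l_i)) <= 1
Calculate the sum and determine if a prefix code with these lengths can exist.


Sum = 2^(-1) + 2^(-2) + 2^(-4) + 2^(-5) + 2^(-6) + 2^(-7) + 2^(-8)
    = 0.5 + 0.25 + 0.0625 + 0.03125 + 0.015625 + 0.0078125 + 0.00390625
    = 223/256 = 0.87109375
Since 0.87109375 <= 1, Kraft's inequality IS satisfied.
A prefix code with these lengths CAN exist.

Kraft sum = 0.87109375. Satisfied.


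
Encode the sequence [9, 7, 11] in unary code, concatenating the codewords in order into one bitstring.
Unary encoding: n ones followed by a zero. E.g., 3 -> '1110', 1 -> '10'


Encode each number as n ones followed by a terminating 0:
  9 -> 1111111110 (10 bits)
  7 -> 11111110 (8 bits)
  11 -> 111111111110 (12 bits)
Total length = 10 + 8 + 12 = 30 bits.

Unary([9, 7, 11]) = 111111111011111110111111111110 (30 bits)


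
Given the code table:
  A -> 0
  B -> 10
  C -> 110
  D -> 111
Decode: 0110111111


Decoding:
0 -> A
110 -> C
111 -> D
111 -> D


Result: ACDD


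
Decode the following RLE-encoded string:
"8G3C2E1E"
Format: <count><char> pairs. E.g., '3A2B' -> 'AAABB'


Expanding each <count><char> pair:
  8G -> 'GGGGGGGG'
  3C -> 'CCC'
  2E -> 'EE'
  1E -> 'E'

Decoded = GGGGGGGGCCCEEE


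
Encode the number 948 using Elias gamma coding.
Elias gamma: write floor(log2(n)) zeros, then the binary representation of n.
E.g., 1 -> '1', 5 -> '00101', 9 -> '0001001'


num_bits = floor(log2(948)) + 1 = 10
leading_zeros = num_bits - 1 = 9
binary(948) = 1110110100

Elias gamma(948) = '000000000' + '1110110100' = 0000000001110110100 (19 bits)


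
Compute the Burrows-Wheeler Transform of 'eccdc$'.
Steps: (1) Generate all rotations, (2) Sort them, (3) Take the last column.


Rotations (sorted):
  0: $eccdc -> last char: c
  1: c$eccd -> last char: d
  2: ccdc$e -> last char: e
  3: cdc$ec -> last char: c
  4: dc$ecc -> last char: c
  5: eccdc$ -> last char: $


BWT = cdecc$


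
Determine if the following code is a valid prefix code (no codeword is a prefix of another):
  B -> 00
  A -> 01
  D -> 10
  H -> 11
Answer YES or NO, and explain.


Checking each pair (does one codeword prefix another?):
  B='00' vs A='01': no prefix
  B='00' vs D='10': no prefix
  B='00' vs H='11': no prefix
  A='01' vs B='00': no prefix
  A='01' vs D='10': no prefix
  A='01' vs H='11': no prefix
  D='10' vs B='00': no prefix
  D='10' vs A='01': no prefix
  D='10' vs H='11': no prefix
  H='11' vs B='00': no prefix
  H='11' vs A='01': no prefix
  H='11' vs D='10': no prefix
No violation found over all pairs.

YES -- this is a valid prefix code. No codeword is a prefix of any other codeword.


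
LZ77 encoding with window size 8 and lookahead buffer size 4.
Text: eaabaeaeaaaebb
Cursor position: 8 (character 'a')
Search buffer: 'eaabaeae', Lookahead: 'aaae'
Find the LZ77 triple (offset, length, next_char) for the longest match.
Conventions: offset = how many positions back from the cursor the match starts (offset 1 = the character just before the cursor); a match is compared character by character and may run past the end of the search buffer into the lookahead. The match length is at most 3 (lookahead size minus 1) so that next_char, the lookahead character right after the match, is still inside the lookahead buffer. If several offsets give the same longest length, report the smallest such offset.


Try each offset into the search buffer:
  offset=1 (pos 7, char 'e'): match length 0
  offset=2 (pos 6, char 'a'): match length 1
  offset=3 (pos 5, char 'e'): match length 0
  offset=4 (pos 4, char 'a'): match length 1
  offset=5 (pos 3, char 'b'): match length 0
  offset=6 (pos 2, char 'a'): match length 1
  offset=7 (pos 1, char 'a'): match length 2
  offset=8 (pos 0, char 'e'): match length 0
Longest match has length 2 at offset 7.
next_char = character at position 8 + 2 = 10 -> 'a'

Best match: offset=7, length=2 (matching 'aa' starting at position 1)
LZ77 triple: (7, 2, 'a')


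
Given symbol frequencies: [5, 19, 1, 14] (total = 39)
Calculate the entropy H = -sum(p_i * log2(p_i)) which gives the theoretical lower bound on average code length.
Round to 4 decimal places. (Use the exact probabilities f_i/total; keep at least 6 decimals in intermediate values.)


Per-symbol terms -p_i * log2(p_i) with p_i = f_i/39:
  p = 5/39 = 0.128205: log2(p) = -2.963474, -p*log2(p) = 0.379933
  p = 19/39 = 0.487179: log2(p) = -1.037475, -p*log2(p) = 0.505436
  p = 1/39 = 0.025641: log2(p) = -5.285402, -p*log2(p) = 0.135523
  p = 14/39 = 0.358974: log2(p) = -1.478047, -p*log2(p) = 0.530581
H = 0.379933 + 0.505436 + 0.135523 + 0.530581 = 1.551473

H = 1.5515 bits/symbol


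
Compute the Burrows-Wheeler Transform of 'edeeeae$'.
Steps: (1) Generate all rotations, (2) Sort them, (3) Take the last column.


Rotations (sorted):
  0: $edeeeae -> last char: e
  1: ae$edeee -> last char: e
  2: deeeae$e -> last char: e
  3: e$edeeea -> last char: a
  4: eae$edee -> last char: e
  5: edeeeae$ -> last char: $
  6: eeae$ede -> last char: e
  7: eeeae$ed -> last char: d


BWT = eeeae$ed


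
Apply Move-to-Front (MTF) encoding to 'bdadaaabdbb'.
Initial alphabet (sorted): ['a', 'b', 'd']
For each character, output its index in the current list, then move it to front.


MTF encoding:
'b': index 1 in ['a', 'b', 'd'] -> ['b', 'a', 'd']
'd': index 2 in ['b', 'a', 'd'] -> ['d', 'b', 'a']
'a': index 2 in ['d', 'b', 'a'] -> ['a', 'd', 'b']
'd': index 1 in ['a', 'd', 'b'] -> ['d', 'a', 'b']
'a': index 1 in ['d', 'a', 'b'] -> ['a', 'd', 'b']
'a': index 0 in ['a', 'd', 'b'] -> ['a', 'd', 'b']
'a': index 0 in ['a', 'd', 'b'] -> ['a', 'd', 'b']
'b': index 2 in ['a', 'd', 'b'] -> ['b', 'a', 'd']
'd': index 2 in ['b', 'a', 'd'] -> ['d', 'b', 'a']
'b': index 1 in ['d', 'b', 'a'] -> ['b', 'd', 'a']
'b': index 0 in ['b', 'd', 'a'] -> ['b', 'd', 'a']


Output: [1, 2, 2, 1, 1, 0, 0, 2, 2, 1, 0]


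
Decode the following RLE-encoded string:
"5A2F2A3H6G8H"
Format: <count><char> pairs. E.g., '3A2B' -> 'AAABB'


Expanding each <count><char> pair:
  5A -> 'AAAAA'
  2F -> 'FF'
  2A -> 'AA'
  3H -> 'HHH'
  6G -> 'GGGGGG'
  8H -> 'HHHHHHHH'

Decoded = AAAAAFFAAHHHGGGGGGHHHHHHHH


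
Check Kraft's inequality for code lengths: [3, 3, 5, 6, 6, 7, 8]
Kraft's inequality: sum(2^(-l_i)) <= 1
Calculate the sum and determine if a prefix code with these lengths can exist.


Sum = 2^(-3) + 2^(-3) + 2^(-5) + 2^(-6) + 2^(-6) + 2^(-7) + 2^(-8)
    = 0.125 + 0.125 + 0.03125 + 0.015625 + 0.015625 + 0.0078125 + 0.00390625
    = 83/256 = 0.32421875
Since 0.32421875 <= 1, Kraft's inequality IS satisfied.
A prefix code with these lengths CAN exist.

Kraft sum = 0.32421875. Satisfied.


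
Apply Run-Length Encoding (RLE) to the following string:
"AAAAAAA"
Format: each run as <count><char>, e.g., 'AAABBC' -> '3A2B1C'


Scanning runs left to right:
  i=0: run of 'A' x 7 -> '7A'

RLE = 7A


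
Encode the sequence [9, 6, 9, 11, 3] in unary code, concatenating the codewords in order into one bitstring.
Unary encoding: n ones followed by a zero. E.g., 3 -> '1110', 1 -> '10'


Encode each number as n ones followed by a terminating 0:
  9 -> 1111111110 (10 bits)
  6 -> 1111110 (7 bits)
  9 -> 1111111110 (10 bits)
  11 -> 111111111110 (12 bits)
  3 -> 1110 (4 bits)
Total length = 10 + 7 + 10 + 12 + 4 = 43 bits.

Unary([9, 6, 9, 11, 3]) = 1111111110111111011111111101111111111101110 (43 bits)


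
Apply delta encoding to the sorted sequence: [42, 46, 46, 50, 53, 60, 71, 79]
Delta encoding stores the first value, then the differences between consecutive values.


First value: 42
Deltas:
  46 - 42 = 4
  46 - 46 = 0
  50 - 46 = 4
  53 - 50 = 3
  60 - 53 = 7
  71 - 60 = 11
  79 - 71 = 8


Delta encoded: [42, 4, 0, 4, 3, 7, 11, 8]


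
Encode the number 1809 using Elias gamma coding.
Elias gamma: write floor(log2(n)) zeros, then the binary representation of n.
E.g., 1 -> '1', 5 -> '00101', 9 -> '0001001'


num_bits = floor(log2(1809)) + 1 = 11
leading_zeros = num_bits - 1 = 10
binary(1809) = 11100010001

Elias gamma(1809) = '0000000000' + '11100010001' = 000000000011100010001 (21 bits)


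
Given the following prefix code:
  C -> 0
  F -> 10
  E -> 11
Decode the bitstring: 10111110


Decoding step by step:
Bits 10 -> F
Bits 11 -> E
Bits 11 -> E
Bits 10 -> F


Decoded message: FEEF


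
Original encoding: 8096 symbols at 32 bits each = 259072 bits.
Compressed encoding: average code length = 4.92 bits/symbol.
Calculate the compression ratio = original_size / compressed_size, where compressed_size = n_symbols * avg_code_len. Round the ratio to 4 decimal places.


original_size = n_symbols * orig_bits = 8096 * 32 = 259072 bits
compressed_size = n_symbols * avg_code_len = 8096 * 4.92 = 39832.32 bits
ratio = original_size / compressed_size = 259072 / 39832.32 = 6.5041

Compression ratio = 6.5041


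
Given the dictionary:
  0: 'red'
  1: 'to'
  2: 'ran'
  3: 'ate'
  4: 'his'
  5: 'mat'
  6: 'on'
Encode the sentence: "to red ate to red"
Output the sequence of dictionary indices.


Look up each word in the dictionary:
  'to' -> 1
  'red' -> 0
  'ate' -> 3
  'to' -> 1
  'red' -> 0

Encoded: [1, 0, 3, 1, 0]


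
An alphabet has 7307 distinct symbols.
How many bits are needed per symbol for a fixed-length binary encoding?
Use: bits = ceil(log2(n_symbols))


log2(7307) = 12.8351
Bracket: 2^12 = 4096 < 7307 <= 2^13 = 8192
So ceil(log2(7307)) = 13

bits = ceil(log2(7307)) = ceil(12.8351) = 13 bits


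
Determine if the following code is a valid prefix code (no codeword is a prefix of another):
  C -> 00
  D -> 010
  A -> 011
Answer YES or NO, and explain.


Checking each pair (does one codeword prefix another?):
  C='00' vs D='010': no prefix
  C='00' vs A='011': no prefix
  D='010' vs C='00': no prefix
  D='010' vs A='011': no prefix
  A='011' vs C='00': no prefix
  A='011' vs D='010': no prefix
No violation found over all pairs.

YES -- this is a valid prefix code. No codeword is a prefix of any other codeword.


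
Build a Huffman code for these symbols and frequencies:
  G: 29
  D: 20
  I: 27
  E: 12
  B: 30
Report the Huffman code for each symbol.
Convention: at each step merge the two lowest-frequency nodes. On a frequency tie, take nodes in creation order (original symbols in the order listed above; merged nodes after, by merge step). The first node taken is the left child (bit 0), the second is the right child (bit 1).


Huffman tree construction:
Step 1: Merge E(12) + D(20) = 32
Step 2: Merge I(27) + G(29) = 56
Step 3: Merge B(30) + (E+D)(32) = 62
Step 4: Merge (I+G)(56) + (B+(E+D))(62) = 118
Read each symbol's code off the tree from the root (left child = 0, right child = 1).

Codes:
  G: 01 (length 2)
  D: 111 (length 3)
  I: 00 (length 2)
  E: 110 (length 3)
  B: 10 (length 2)
Average code length: 268/118 = 2.2712 bits/symbol


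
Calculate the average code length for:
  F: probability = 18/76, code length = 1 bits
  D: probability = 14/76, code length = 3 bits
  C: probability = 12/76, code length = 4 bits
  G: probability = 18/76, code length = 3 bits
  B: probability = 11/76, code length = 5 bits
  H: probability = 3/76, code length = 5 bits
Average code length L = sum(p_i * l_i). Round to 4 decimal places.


Weighted contributions p_i * l_i:
  F: (18/76) * 1 = 18/76
  D: (14/76) * 3 = 42/76
  C: (12/76) * 4 = 48/76
  G: (18/76) * 3 = 54/76
  B: (11/76) * 5 = 55/76
  H: (3/76) * 5 = 15/76
Sum = (18 + 42 + 48 + 54 + 55 + 15)/76 = 232/76

L = 232/76 = 3.0526 bits/symbol


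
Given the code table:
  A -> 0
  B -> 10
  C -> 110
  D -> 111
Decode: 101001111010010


Decoding:
10 -> B
10 -> B
0 -> A
111 -> D
10 -> B
10 -> B
0 -> A
10 -> B


Result: BBADBBAB


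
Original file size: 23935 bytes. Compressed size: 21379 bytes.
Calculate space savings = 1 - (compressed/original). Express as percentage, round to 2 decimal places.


ratio = compressed/original = 21379/23935 = 0.893211
savings = 1 - ratio = 1 - 0.893211 = 0.106789
as a percentage: 0.106789 * 100 = 10.68%

Space savings = 1 - 21379/23935 = 10.68%


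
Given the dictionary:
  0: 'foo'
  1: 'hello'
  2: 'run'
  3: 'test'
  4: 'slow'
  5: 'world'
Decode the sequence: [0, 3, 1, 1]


Look up each index in the dictionary:
  0 -> 'foo'
  3 -> 'test'
  1 -> 'hello'
  1 -> 'hello'

Decoded: "foo test hello hello"


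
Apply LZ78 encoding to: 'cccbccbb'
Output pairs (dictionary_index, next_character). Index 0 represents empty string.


LZ78 encoding steps:
Dictionary: {0: ''}
Step 1: w='' (idx 0), next='c' -> output (0, 'c'), add 'c' as idx 1
Step 2: w='c' (idx 1), next='c' -> output (1, 'c'), add 'cc' as idx 2
Step 3: w='' (idx 0), next='b' -> output (0, 'b'), add 'b' as idx 3
Step 4: w='cc' (idx 2), next='b' -> output (2, 'b'), add 'ccb' as idx 4
Step 5: w='b' (idx 3), end of input -> output (3, '')


Encoded: [(0, 'c'), (1, 'c'), (0, 'b'), (2, 'b'), (3, '')]
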